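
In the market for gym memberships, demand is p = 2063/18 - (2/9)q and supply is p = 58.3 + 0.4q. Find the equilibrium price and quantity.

Set the two price expressions equal: 2063/18 - (2/9)q = 58.3 + 0.4q.
2534/45 = (28/45)q, so q* = 90.5.
p* = 2063/18 − (2/9)(90.5) = 94.5.

p* = 94.5, q* = 90.5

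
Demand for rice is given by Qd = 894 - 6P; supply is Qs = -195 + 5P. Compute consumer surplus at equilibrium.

Consumer surplus = 7500

Equilibrium: 894 - 6P = -195 + 5P gives P* = 99, Q* = 300.
Demand choke price (Qd = 0): P = 149.
CS = ½(149 − 99)(300) = 7500.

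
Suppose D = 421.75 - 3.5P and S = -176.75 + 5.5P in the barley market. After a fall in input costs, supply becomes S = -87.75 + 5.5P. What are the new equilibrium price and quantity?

P' = 1019/18, Q' = 4025/18

Original equilibrium: P* = 66.5, Q* = 189.
New equilibrium: 421.75 - 3.5P = -87.75 + 5.5P, so 509.5 = 9P and P' = 1019/18; Q' = 421.75 − 3.5(1019/18) = 4025/18.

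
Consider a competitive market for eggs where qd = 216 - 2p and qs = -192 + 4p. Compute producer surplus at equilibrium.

Producer surplus = 800

Equilibrium: 216 - 2p = -192 + 4p gives p* = 68, q* = 80.
Supply starts at p = 48 (where qs = 0).
PS = ½(68 − 48)(80) = 800.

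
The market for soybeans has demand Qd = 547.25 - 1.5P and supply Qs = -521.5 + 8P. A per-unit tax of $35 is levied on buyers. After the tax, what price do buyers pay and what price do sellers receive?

Buyers pay 5395/38, sellers receive 4065/38

Pre-tax equilibrium: P* = 112.5, Q* = 378.5.
Tax on buyers shifts demand to Qd = 547.25 − 1.5(P + 35) = 494.75 - 1.5P.
494.75 - 1.5P = -521.5 + 8P gives seller price Ps = 4065/38; buyers pay Pb = 4065/38 + 35 = 5395/38.
New quantity: Q = 547.25 − 1.5(5395/38) = 12703/38.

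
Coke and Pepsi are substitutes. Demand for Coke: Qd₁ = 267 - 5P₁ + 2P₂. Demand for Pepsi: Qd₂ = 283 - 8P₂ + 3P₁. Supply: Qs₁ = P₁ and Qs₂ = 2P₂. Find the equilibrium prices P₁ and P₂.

P₁ = 1618/27, P₂ = 833/18

Market 1: 267 - 5P₁ + 2P₂ = P₁ → 6P₁ - 2P₂ = 267.
Market 2: 10P₂ - 3P₁ = 283.
Eliminating P₂: 10×(1) + 2×(2) gives 54P₁ = 3236, so P₁ = 1618/27.
Back-substitute into (2): P₂ = (283 + 3×1618/27) / 10 = 833/18.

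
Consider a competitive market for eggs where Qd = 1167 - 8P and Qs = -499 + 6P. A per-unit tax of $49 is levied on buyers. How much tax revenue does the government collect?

Tax revenue = 2303

Pre-tax equilibrium: P* = 119, Q* = 215.
Tax on buyers shifts demand to Qd = 1167 − 8(P + 49) = 775 - 8P.
775 - 8P = -499 + 6P gives seller price Ps = 91; buyers pay Pb = 91 + 49 = 140.
New quantity: Q = 1167 − 8(140) = 47.
Revenue = 49 × 47 = 2303.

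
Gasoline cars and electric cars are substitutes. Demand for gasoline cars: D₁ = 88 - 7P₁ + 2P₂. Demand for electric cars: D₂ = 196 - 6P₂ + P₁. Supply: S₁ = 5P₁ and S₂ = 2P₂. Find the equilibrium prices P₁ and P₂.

Market 1: 88 - 7P₁ + 2P₂ = 5P₁ → 12P₁ - 2P₂ = 88.
Market 2: 8P₂ - P₁ = 196.
Eliminating P₂: 8×(1) + 2×(2) gives 94P₁ = 1096, so P₁ = 548/47.
Back-substitute into (2): P₂ = (196 + 1×548/47) / 8 = 1220/47.

P₁ = 548/47, P₂ = 1220/47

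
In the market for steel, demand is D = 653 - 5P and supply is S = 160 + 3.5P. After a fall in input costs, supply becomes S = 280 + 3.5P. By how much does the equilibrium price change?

Original equilibrium: P* = 58, Q* = 363.
New equilibrium: 653 - 5P = 280 + 3.5P, so 373 = 8.5P and P' = 746/17; Q' = 653 − 5(746/17) = 7371/17.
Change in price: 746/17 − 58 = -240/17.

ΔP = -240/17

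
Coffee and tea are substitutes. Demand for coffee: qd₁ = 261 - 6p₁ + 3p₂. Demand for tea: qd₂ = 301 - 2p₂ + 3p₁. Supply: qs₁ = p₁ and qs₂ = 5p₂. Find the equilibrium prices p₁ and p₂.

Market 1: 261 - 6p₁ + 3p₂ = p₁ → 7p₁ - 3p₂ = 261.
Market 2: 7p₂ - 3p₁ = 301.
Eliminating p₂: 7×(1) + 3×(2) gives 40p₁ = 2730, so p₁ = 68.25.
Back-substitute into (2): p₂ = (301 + 3×68.25) / 7 = 72.25.

p₁ = 68.25, p₂ = 72.25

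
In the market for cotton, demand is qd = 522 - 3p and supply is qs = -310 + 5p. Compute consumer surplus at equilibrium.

Consumer surplus = 7350

Equilibrium: 522 - 3p = -310 + 5p gives p* = 104, q* = 210.
Demand choke price (qd = 0): p = 174.
CS = ½(174 − 104)(210) = 7350.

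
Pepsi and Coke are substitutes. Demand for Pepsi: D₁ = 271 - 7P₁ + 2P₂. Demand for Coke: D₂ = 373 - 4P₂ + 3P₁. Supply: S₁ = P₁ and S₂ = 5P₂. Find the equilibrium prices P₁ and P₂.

Market 1: 271 - 7P₁ + 2P₂ = P₁ → 8P₁ - 2P₂ = 271.
Market 2: 9P₂ - 3P₁ = 373.
Eliminating P₂: 9×(1) + 2×(2) gives 66P₁ = 3185, so P₁ = 3185/66.
Back-substitute into (2): P₂ = (373 + 3×3185/66) / 9 = 3797/66.

P₁ = 3185/66, P₂ = 3797/66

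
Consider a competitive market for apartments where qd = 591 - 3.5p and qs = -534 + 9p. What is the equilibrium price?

p* = 90

Set qd = qs: 591 - 3.5p = -534 + 9p.
1125 = 12.5p, so p* = 90.
q* = 591 − 3.5(90) = 276.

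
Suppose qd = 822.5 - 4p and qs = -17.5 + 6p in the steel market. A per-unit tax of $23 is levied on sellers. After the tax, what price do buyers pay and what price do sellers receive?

Pre-tax equilibrium: p* = 84, q* = 486.5.
Tax on sellers shifts supply to qs = -17.5 + 6(p − 23) = -155.5 + 6p.
822.5 - 4p = -155.5 + 6p gives buyer price pb = 97.8; sellers receive ps = 97.8 − 23 = 74.8.
New quantity: q = 822.5 − 4(97.8) = 431.3.

Buyers pay $97.8, sellers receive $74.8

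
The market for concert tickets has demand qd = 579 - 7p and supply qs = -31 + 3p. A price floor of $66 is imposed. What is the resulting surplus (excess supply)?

Surplus = 50

Equilibrium price would be p* = 61, so the floor at 66 binds.
At p = 66: qd = 117, qs = 167.
Surplus = 167 − 117 = 50.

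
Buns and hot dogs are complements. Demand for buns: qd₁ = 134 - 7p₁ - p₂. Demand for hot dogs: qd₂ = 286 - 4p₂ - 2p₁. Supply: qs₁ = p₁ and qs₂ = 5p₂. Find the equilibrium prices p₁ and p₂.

p₁ = 92/7, p₂ = 202/7

Market 1: 134 - 7p₁ - p₂ = p₁ → 8p₁ + p₂ = 134.
Market 2: 9p₂ + 2p₁ = 286.
Eliminating p₂: 9×(1) − 1×(2) gives 70p₁ = 920, so p₁ = 92/7.
Back-substitute into (2): p₂ = (286 − 2×92/7) / 9 = 202/7.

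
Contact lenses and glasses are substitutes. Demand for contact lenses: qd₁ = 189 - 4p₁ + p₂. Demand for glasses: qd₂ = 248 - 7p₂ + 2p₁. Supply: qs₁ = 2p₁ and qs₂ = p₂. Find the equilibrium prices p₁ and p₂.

Market 1: 189 - 4p₁ + p₂ = 2p₁ → 6p₁ - p₂ = 189.
Market 2: 8p₂ - 2p₁ = 248.
Eliminating p₂: 8×(1) + 1×(2) gives 46p₁ = 1760, so p₁ = 880/23.
Back-substitute into (2): p₂ = (248 + 2×880/23) / 8 = 933/23.

p₁ = 880/23, p₂ = 933/23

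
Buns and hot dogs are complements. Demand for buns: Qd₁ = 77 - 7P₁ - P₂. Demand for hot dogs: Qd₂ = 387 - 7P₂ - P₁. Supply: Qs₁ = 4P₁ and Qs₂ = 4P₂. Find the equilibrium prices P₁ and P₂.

P₁ = 23/6, P₂ = 209/6

Market 1: 77 - 7P₁ - P₂ = 4P₁ → 11P₁ + P₂ = 77.
Market 2: 11P₂ + P₁ = 387.
Eliminating P₂: 11×(1) − 1×(2) gives 120P₁ = 460, so P₁ = 23/6.
Back-substitute into (2): P₂ = (387 − 1×23/6) / 11 = 209/6.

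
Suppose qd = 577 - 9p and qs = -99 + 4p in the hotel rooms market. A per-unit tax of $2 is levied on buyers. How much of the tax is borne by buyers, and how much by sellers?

Pre-tax equilibrium: p* = 52, q* = 109.
Tax on buyers shifts demand to qd = 577 − 9(p + 2) = 559 - 9p.
559 - 9p = -99 + 4p gives seller price ps = 658/13; buyers pay pb = 658/13 + 2 = 684/13.
New quantity: q = 577 − 9(684/13) = 1345/13.
Buyer burden = 684/13 − 52 = 8/13; seller burden = 52 − 658/13 = 18/13.

Buyers bear 8/13, sellers bear 18/13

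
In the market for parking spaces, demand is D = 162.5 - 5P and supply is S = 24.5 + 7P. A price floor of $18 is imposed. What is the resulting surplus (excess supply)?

Surplus = 78

Equilibrium price would be P* = 11.5, so the floor at 18 binds.
At P = 18: D = 72.5, S = 150.5.
Surplus = 150.5 − 72.5 = 78.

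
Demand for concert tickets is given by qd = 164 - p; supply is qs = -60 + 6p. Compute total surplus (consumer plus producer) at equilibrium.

Total surplus = 10164

Equilibrium: 164 - p = -60 + 6p gives p* = 32, q* = 132.
Demand choke price: p = 164; supply starts at p = 10.
CS = ½(164 − 32)(132) = 8712; PS = ½(32 − 10)(132) = 1452.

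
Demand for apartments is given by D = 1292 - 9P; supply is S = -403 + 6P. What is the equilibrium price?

Set D = S: 1292 - 9P = -403 + 6P.
1695 = 15P, so P* = 113.
Q* = 1292 − 9(113) = 275.

P* = 113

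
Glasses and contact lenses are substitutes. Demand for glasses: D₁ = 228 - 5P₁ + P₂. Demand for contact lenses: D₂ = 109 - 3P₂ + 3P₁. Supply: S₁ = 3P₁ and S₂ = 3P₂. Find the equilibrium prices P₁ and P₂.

P₁ = 1477/45, P₂ = 1556/45

Market 1: 228 - 5P₁ + P₂ = 3P₁ → 8P₁ - P₂ = 228.
Market 2: 6P₂ - 3P₁ = 109.
Eliminating P₂: 6×(1) + 1×(2) gives 45P₁ = 1477, so P₁ = 1477/45.
Back-substitute into (2): P₂ = (109 + 3×1477/45) / 6 = 1556/45.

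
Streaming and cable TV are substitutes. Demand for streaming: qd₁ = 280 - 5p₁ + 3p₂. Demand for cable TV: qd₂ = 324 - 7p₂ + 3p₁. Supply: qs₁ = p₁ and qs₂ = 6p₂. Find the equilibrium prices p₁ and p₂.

p₁ = 4612/69, p₂ = 928/23

Market 1: 280 - 5p₁ + 3p₂ = p₁ → 6p₁ - 3p₂ = 280.
Market 2: 13p₂ - 3p₁ = 324.
Eliminating p₂: 13×(1) + 3×(2) gives 69p₁ = 4612, so p₁ = 4612/69.
Back-substitute into (2): p₂ = (324 + 3×4612/69) / 13 = 928/23.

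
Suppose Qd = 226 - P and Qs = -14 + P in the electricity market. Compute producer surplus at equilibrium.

Producer surplus = 5618

Equilibrium: 226 - P = -14 + P gives P* = 120, Q* = 106.
Supply starts at P = 14 (where Qs = 0).
PS = ½(120 − 14)(106) = 5618.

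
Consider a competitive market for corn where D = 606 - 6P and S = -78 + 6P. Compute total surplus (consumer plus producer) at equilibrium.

Total surplus = 11616

Equilibrium: 606 - 6P = -78 + 6P gives P* = 57, Q* = 264.
Demand choke price: P = 101; supply starts at P = 13.
CS = ½(101 − 57)(264) = 5808; PS = ½(57 − 13)(264) = 5808.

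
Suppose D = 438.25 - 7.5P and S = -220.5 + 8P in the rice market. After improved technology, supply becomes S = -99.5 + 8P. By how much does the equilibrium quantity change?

ΔQ = 1815/31

Original equilibrium: P* = 42.5, Q* = 119.5.
New equilibrium: 438.25 - 7.5P = -99.5 + 8P, so 537.75 = 15.5P and P' = 2151/62; Q' = 438.25 − 7.5(2151/62) = 11039/62.
Change in quantity: 11039/62 − 119.5 = 1815/31.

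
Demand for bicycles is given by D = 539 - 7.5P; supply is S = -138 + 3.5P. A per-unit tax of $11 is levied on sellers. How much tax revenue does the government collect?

Pre-tax equilibrium: P* = 677/11, Q* = 1703/22.
Tax on sellers shifts supply to S = -138 + 3.5(P − 11) = -176.5 + 3.5P.
539 - 7.5P = -176.5 + 3.5P gives buyer price Pb = 1431/22; sellers receive Ps = 1431/22 − 11 = 1189/22.
New quantity: Q = 539 − 7.5(1431/22) = 2251/44.
Revenue = 11 × 2251/44 = 562.75.

Tax revenue = 562.75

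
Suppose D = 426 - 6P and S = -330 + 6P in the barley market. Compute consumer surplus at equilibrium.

Consumer surplus = 192

Equilibrium: 426 - 6P = -330 + 6P gives P* = 63, Q* = 48.
Demand choke price (D = 0): P = 71.
CS = ½(71 − 63)(48) = 192.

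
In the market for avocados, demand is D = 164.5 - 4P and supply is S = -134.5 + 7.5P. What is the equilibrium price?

Set D = S: 164.5 - 4P = -134.5 + 7.5P.
299 = 11.5P, so P* = 26.
Q* = 164.5 − 4(26) = 60.5.

P* = 26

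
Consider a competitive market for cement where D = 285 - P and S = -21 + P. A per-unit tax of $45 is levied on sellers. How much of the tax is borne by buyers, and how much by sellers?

Pre-tax equilibrium: P* = 153, Q* = 132.
Tax on sellers shifts supply to S = -21 + 1(P − 45) = -66 + P.
285 - P = -66 + P gives buyer price Pb = 175.5; sellers receive Ps = 175.5 − 45 = 130.5.
New quantity: Q = 285 − 1(175.5) = 109.5.
Buyer burden = 175.5 − 153 = 22.5; seller burden = 153 − 130.5 = 22.5.

Buyers bear $22.5, sellers bear $22.5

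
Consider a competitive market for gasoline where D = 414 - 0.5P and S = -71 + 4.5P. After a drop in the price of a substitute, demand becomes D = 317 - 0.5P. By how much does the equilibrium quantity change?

ΔQ = -87.3

Original equilibrium: P* = 97, Q* = 365.5.
New equilibrium: 317 - 0.5P = -71 + 4.5P, so 388 = 5P and P' = 77.6; Q' = 317 − 0.5(77.6) = 278.2.
Change in quantity: 278.2 − 365.5 = -87.3.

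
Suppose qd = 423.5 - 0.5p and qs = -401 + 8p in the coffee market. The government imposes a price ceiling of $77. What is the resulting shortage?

Equilibrium price would be p* = 97, so the ceiling at 77 binds.
At p = 77: qd = 423.5 − 0.5(77) = 385, qs = -401 + 8(77) = 215.
Shortage = 385 − 215 = 170.

Shortage = 170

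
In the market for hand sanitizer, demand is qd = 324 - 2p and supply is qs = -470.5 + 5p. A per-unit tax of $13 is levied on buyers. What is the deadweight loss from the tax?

Pre-tax equilibrium: p* = 113.5, q* = 97.
Tax on buyers shifts demand to qd = 324 − 2(p + 13) = 298 - 2p.
298 - 2p = -470.5 + 5p gives seller price ps = 1537/14; buyers pay pb = 1537/14 + 13 = 1719/14.
New quantity: q = 324 − 2(1719/14) = 549/7.
DWL = ½ × 13 × (97 − 549/7) = 845/7.

Deadweight loss = 845/7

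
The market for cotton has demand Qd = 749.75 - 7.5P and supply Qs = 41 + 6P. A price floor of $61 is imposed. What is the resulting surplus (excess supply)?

Equilibrium price would be P* = 52.5, so the floor at 61 binds.
At P = 61: Qd = 292.25, Qs = 407.
Surplus = 407 − 292.25 = 114.75.

Surplus = 114.75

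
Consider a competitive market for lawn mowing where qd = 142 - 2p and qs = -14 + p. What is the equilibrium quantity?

q* = 38

Set qd = qs: 142 - 2p = -14 + p.
156 = 3p, so p* = 52.
q* = 142 − 2(52) = 38.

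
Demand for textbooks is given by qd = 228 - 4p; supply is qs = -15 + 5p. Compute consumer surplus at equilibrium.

Equilibrium: 228 - 4p = -15 + 5p gives p* = 27, q* = 120.
Demand choke price (qd = 0): p = 57.
CS = ½(57 − 27)(120) = 1800.

Consumer surplus = 1800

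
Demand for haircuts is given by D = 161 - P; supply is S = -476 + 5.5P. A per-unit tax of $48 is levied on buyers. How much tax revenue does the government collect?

Tax revenue = 13968/13

Pre-tax equilibrium: P* = 98, Q* = 63.
Tax on buyers shifts demand to D = 161 − 1(P + 48) = 113 - P.
113 - P = -476 + 5.5P gives seller price Ps = 1178/13; buyers pay Pb = 1178/13 + 48 = 1802/13.
New quantity: Q = 161 − 1(1802/13) = 291/13.
Revenue = 48 × 291/13 = 13968/13.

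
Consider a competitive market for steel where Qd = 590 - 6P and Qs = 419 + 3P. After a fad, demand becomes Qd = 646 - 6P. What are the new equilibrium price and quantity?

Original equilibrium: P* = 19, Q* = 476.
New equilibrium: 646 - 6P = 419 + 3P, so 227 = 9P and P' = 227/9; Q' = 646 − 6(227/9) = 1484/3.

P' = 227/9, Q' = 1484/3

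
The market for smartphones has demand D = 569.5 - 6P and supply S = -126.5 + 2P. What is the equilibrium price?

Set D = S: 569.5 - 6P = -126.5 + 2P.
696 = 8P, so P* = 87.
Q* = 569.5 − 6(87) = 47.5.

P* = 87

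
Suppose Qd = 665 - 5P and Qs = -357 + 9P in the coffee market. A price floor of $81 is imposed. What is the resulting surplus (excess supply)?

Surplus = 112

Equilibrium price would be P* = 73, so the floor at 81 binds.
At P = 81: Qd = 260, Qs = 372.
Surplus = 372 − 260 = 112.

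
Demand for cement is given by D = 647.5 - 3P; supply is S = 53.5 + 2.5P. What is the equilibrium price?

P* = 108

Set D = S: 647.5 - 3P = 53.5 + 2.5P.
594 = 5.5P, so P* = 108.
Q* = 647.5 − 3(108) = 323.5.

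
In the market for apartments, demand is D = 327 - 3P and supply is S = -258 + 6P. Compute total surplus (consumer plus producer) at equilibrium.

Equilibrium: 327 - 3P = -258 + 6P gives P* = 65, Q* = 132.
Demand choke price: P = 109; supply starts at P = 43.
CS = ½(109 − 65)(132) = 2904; PS = ½(65 − 43)(132) = 1452.

Total surplus = 4356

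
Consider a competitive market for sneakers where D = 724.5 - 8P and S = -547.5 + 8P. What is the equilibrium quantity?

Set D = S: 724.5 - 8P = -547.5 + 8P.
1272 = 16P, so P* = 79.5.
Q* = 724.5 − 8(79.5) = 88.5.

Q* = 88.5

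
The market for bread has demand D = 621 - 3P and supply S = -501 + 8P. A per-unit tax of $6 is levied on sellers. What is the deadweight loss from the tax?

Deadweight loss = 432/11

Pre-tax equilibrium: P* = 102, Q* = 315.
Tax on sellers shifts supply to S = -501 + 8(P − 6) = -549 + 8P.
621 - 3P = -549 + 8P gives buyer price Pb = 1170/11; sellers receive Ps = 1170/11 − 6 = 1104/11.
New quantity: Q = 621 − 3(1170/11) = 3321/11.
DWL = ½ × 6 × (315 − 3321/11) = 432/11.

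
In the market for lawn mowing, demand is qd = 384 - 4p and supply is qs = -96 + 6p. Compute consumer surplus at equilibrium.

Consumer surplus = 4608

Equilibrium: 384 - 4p = -96 + 6p gives p* = 48, q* = 192.
Demand choke price (qd = 0): p = 96.
CS = ½(96 − 48)(192) = 4608.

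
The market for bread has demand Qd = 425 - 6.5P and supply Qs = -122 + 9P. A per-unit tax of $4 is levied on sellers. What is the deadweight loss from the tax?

Deadweight loss = 936/31

Pre-tax equilibrium: P* = 1094/31, Q* = 6064/31.
Tax on sellers shifts supply to Qs = -122 + 9(P − 4) = -158 + 9P.
425 - 6.5P = -158 + 9P gives buyer price Pb = 1166/31; sellers receive Ps = 1166/31 − 4 = 1042/31.
New quantity: Q = 425 − 6.5(1166/31) = 5596/31.
DWL = ½ × 4 × (6064/31 − 5596/31) = 936/31.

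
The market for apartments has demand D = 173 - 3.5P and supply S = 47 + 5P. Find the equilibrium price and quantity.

P* = 252/17, Q* = 2059/17

Set D = S: 173 - 3.5P = 47 + 5P.
126 = 8.5P, so P* = 252/17.
Q* = 173 − 3.5(252/17) = 2059/17.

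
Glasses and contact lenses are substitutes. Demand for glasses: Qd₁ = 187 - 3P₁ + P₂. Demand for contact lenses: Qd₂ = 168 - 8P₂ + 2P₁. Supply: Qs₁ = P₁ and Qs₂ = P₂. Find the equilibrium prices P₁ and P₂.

P₁ = 1851/34, P₂ = 523/17

Market 1: 187 - 3P₁ + P₂ = P₁ → 4P₁ - P₂ = 187.
Market 2: 9P₂ - 2P₁ = 168.
Eliminating P₂: 9×(1) + 1×(2) gives 34P₁ = 1851, so P₁ = 1851/34.
Back-substitute into (2): P₂ = (168 + 2×1851/34) / 9 = 523/17.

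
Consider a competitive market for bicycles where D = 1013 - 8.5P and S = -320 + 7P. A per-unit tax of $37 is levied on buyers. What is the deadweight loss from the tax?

Pre-tax equilibrium: P* = 86, Q* = 282.
Tax on buyers shifts demand to D = 1013 − 8.5(P + 37) = 698.5 - 8.5P.
698.5 - 8.5P = -320 + 7P gives seller price Ps = 2037/31; buyers pay Pb = 2037/31 + 37 = 3184/31.
New quantity: Q = 1013 − 8.5(3184/31) = 4339/31.
DWL = ½ × 37 × (282 − 4339/31) = 162911/62.

Deadweight loss = 162911/62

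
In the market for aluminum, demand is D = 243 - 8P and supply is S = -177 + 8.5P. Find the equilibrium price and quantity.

Set D = S: 243 - 8P = -177 + 8.5P.
420 = 16.5P, so P* = 280/11.
Q* = 243 − 8(280/11) = 433/11.

P* = 280/11, Q* = 433/11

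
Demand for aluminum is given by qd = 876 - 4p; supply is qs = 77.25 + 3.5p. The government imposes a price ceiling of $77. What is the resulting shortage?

Equilibrium price would be p* = 106.5, so the ceiling at 77 binds.
At p = 77: qd = 876 − 4(77) = 568, qs = 77.25 + 3.5(77) = 346.75.
Shortage = 568 − 346.75 = 221.25.

Shortage = 221.25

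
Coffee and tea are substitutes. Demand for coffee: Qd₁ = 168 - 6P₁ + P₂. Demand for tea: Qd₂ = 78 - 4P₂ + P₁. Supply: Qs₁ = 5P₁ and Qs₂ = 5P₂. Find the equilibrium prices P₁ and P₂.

P₁ = 795/49, P₂ = 513/49

Market 1: 168 - 6P₁ + P₂ = 5P₁ → 11P₁ - P₂ = 168.
Market 2: 9P₂ - P₁ = 78.
Eliminating P₂: 9×(1) + 1×(2) gives 98P₁ = 1590, so P₁ = 795/49.
Back-substitute into (2): P₂ = (78 + 1×795/49) / 9 = 513/49.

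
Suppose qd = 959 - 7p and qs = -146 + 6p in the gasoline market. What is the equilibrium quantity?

q* = 364

Set qd = qs: 959 - 7p = -146 + 6p.
1105 = 13p, so p* = 85.
q* = 959 − 7(85) = 364.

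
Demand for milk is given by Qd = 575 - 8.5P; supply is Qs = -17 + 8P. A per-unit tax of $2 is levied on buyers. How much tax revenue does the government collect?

Tax revenue = 17278/33

Pre-tax equilibrium: P* = 1184/33, Q* = 8911/33.
Tax on buyers shifts demand to Qd = 575 − 8.5(P + 2) = 558 - 8.5P.
558 - 8.5P = -17 + 8P gives seller price Ps = 1150/33; buyers pay Pb = 1150/33 + 2 = 1216/33.
New quantity: Q = 575 − 8.5(1216/33) = 8639/33.
Revenue = 2 × 8639/33 = 17278/33.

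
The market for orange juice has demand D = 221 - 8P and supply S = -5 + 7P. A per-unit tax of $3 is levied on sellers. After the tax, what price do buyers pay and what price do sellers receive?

Pre-tax equilibrium: P* = 226/15, Q* = 1507/15.
Tax on sellers shifts supply to S = -5 + 7(P − 3) = -26 + 7P.
221 - 8P = -26 + 7P gives buyer price Pb = 247/15; sellers receive Ps = 247/15 − 3 = 202/15.
New quantity: Q = 221 − 8(247/15) = 1339/15.

Buyers pay 247/15, sellers receive 202/15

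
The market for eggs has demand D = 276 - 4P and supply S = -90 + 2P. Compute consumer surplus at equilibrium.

Equilibrium: 276 - 4P = -90 + 2P gives P* = 61, Q* = 32.
Demand choke price (D = 0): P = 69.
CS = ½(69 − 61)(32) = 128.

Consumer surplus = 128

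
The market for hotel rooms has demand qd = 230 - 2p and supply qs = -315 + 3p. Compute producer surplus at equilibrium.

Equilibrium: 230 - 2p = -315 + 3p gives p* = 109, q* = 12.
Supply starts at p = 105 (where qs = 0).
PS = ½(109 − 105)(12) = 24.

Producer surplus = 24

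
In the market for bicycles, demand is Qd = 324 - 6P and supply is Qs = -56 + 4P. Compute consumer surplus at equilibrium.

Consumer surplus = 768

Equilibrium: 324 - 6P = -56 + 4P gives P* = 38, Q* = 96.
Demand choke price (Qd = 0): P = 54.
CS = ½(54 − 38)(96) = 768.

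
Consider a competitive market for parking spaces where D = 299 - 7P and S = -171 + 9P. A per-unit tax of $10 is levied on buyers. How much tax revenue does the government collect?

Tax revenue = 540

Pre-tax equilibrium: P* = 29.375, Q* = 93.375.
Tax on buyers shifts demand to D = 299 − 7(P + 10) = 229 - 7P.
229 - 7P = -171 + 9P gives seller price Ps = 25; buyers pay Pb = 25 + 10 = 35.
New quantity: Q = 299 − 7(35) = 54.
Revenue = 10 × 54 = 540.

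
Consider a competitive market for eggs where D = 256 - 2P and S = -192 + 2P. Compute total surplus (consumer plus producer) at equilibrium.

Equilibrium: 256 - 2P = -192 + 2P gives P* = 112, Q* = 32.
Demand choke price: P = 128; supply starts at P = 96.
CS = ½(128 − 112)(32) = 256; PS = ½(112 − 96)(32) = 256.

Total surplus = 512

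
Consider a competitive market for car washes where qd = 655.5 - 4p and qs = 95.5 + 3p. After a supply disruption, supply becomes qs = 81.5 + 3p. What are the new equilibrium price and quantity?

Original equilibrium: p* = 80, q* = 335.5.
New equilibrium: 655.5 - 4p = 81.5 + 3p, so 574 = 7p and p' = 82; q' = 655.5 − 4(82) = 327.5.

p' = 82, q' = 327.5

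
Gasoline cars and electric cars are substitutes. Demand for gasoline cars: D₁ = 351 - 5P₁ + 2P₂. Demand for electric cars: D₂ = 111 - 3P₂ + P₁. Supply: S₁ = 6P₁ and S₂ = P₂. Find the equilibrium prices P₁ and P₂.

P₁ = 271/7, P₂ = 262/7

Market 1: 351 - 5P₁ + 2P₂ = 6P₁ → 11P₁ - 2P₂ = 351.
Market 2: 4P₂ - P₁ = 111.
Eliminating P₂: 4×(1) + 2×(2) gives 42P₁ = 1626, so P₁ = 271/7.
Back-substitute into (2): P₂ = (111 + 1×271/7) / 4 = 262/7.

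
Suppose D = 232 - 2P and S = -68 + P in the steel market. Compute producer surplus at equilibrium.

Equilibrium: 232 - 2P = -68 + P gives P* = 100, Q* = 32.
Supply starts at P = 68 (where S = 0).
PS = ½(100 − 68)(32) = 512.

Producer surplus = 512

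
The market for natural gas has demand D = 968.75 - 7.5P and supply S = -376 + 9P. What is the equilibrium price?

P* = 81.5

Set D = S: 968.75 - 7.5P = -376 + 9P.
1344.75 = 16.5P, so P* = 81.5.
Q* = 968.75 − 7.5(81.5) = 357.5.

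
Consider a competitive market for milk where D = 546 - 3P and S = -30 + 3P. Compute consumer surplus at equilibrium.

Consumer surplus = 11094

Equilibrium: 546 - 3P = -30 + 3P gives P* = 96, Q* = 258.
Demand choke price (D = 0): P = 182.
CS = ½(182 − 96)(258) = 11094.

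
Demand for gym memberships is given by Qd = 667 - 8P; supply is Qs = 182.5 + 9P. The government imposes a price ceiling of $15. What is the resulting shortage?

Equilibrium price would be P* = 28.5, so the ceiling at 15 binds.
At P = 15: Qd = 667 − 8(15) = 547, Qs = 182.5 + 9(15) = 317.5.
Shortage = 547 − 317.5 = 229.5.

Shortage = 229.5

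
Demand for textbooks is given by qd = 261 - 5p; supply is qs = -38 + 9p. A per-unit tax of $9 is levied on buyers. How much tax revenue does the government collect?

Tax revenue = 7893/7

Pre-tax equilibrium: p* = 299/14, q* = 2159/14.
Tax on buyers shifts demand to qd = 261 − 5(p + 9) = 216 - 5p.
216 - 5p = -38 + 9p gives seller price ps = 127/7; buyers pay pb = 127/7 + 9 = 190/7.
New quantity: q = 261 − 5(190/7) = 877/7.
Revenue = 9 × 877/7 = 7893/7.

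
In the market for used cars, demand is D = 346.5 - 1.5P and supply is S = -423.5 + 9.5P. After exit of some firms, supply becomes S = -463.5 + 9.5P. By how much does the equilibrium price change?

Original equilibrium: P* = 70, Q* = 241.5.
New equilibrium: 346.5 - 1.5P = -463.5 + 9.5P, so 810 = 11P and P' = 810/11; Q' = 346.5 − 1.5(810/11) = 5193/22.
Change in price: 810/11 − 70 = 40/11.

ΔP = 40/11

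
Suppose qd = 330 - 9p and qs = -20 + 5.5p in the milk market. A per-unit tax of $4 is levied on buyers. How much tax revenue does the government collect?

Pre-tax equilibrium: p* = 700/29, q* = 3270/29.
Tax on buyers shifts demand to qd = 330 − 9(p + 4) = 294 - 9p.
294 - 9p = -20 + 5.5p gives seller price ps = 628/29; buyers pay pb = 628/29 + 4 = 744/29.
New quantity: q = 330 − 9(744/29) = 2874/29.
Revenue = 4 × 2874/29 = 11496/29.

Tax revenue = 11496/29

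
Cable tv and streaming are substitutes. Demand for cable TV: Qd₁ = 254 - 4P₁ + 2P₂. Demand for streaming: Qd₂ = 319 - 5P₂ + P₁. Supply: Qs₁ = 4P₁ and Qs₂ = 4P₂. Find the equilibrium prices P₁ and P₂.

P₁ = 1462/35, P₂ = 1403/35

Market 1: 254 - 4P₁ + 2P₂ = 4P₁ → 8P₁ - 2P₂ = 254.
Market 2: 9P₂ - P₁ = 319.
Eliminating P₂: 9×(1) + 2×(2) gives 70P₁ = 2924, so P₁ = 1462/35.
Back-substitute into (2): P₂ = (319 + 1×1462/35) / 9 = 1403/35.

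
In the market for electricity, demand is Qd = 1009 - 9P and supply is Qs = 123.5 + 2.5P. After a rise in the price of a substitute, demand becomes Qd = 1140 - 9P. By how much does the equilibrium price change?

Original equilibrium: P* = 77, Q* = 316.
New equilibrium: 1140 - 9P = 123.5 + 2.5P, so 1016.5 = 11.5P and P' = 2033/23; Q' = 1140 − 9(2033/23) = 7923/23.
Change in price: 2033/23 − 77 = 262/23.

ΔP = 262/23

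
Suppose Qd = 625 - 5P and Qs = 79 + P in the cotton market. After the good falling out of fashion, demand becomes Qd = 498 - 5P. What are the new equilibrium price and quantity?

Original equilibrium: P* = 91, Q* = 170.
New equilibrium: 498 - 5P = 79 + P, so 419 = 6P and P' = 419/6; Q' = 498 − 5(419/6) = 893/6.

P' = 419/6, Q' = 893/6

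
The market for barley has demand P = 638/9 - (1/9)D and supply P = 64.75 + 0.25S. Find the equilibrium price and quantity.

P* = 69, Q* = 17

Set the two price expressions equal: 638/9 - (1/9)Q = 64.75 + 0.25Q.
221/36 = (13/36)Q, so Q* = 17.
P* = 638/9 − (1/9)(17) = 69.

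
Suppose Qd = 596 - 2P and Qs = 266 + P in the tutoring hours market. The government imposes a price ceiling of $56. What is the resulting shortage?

Equilibrium price would be P* = 110, so the ceiling at 56 binds.
At P = 56: Qd = 596 − 2(56) = 484, Qs = 266 + 1(56) = 322.
Shortage = 484 − 322 = 162.

Shortage = 162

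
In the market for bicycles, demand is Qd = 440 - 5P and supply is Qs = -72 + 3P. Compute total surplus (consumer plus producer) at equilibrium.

Equilibrium: 440 - 5P = -72 + 3P gives P* = 64, Q* = 120.
Demand choke price: P = 88; supply starts at P = 24.
CS = ½(88 − 64)(120) = 1440; PS = ½(64 − 24)(120) = 2400.

Total surplus = 3840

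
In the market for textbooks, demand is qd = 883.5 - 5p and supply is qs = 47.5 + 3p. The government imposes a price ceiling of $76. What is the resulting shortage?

Shortage = 228

Equilibrium price would be p* = 104.5, so the ceiling at 76 binds.
At p = 76: qd = 883.5 − 5(76) = 503.5, qs = 47.5 + 3(76) = 275.5.
Shortage = 503.5 − 275.5 = 228.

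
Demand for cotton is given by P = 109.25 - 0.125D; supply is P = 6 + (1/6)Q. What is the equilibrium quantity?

Set the two price expressions equal: 109.25 - 0.125Q = 6 + (1/6)Q.
103.25 = (7/24)Q, so Q* = 354.
P* = 109.25 − (0.125)(354) = 65.

Q* = 354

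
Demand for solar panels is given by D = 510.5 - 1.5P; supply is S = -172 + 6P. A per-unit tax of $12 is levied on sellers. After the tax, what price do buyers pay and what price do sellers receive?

Pre-tax equilibrium: P* = 91, Q* = 374.
Tax on sellers shifts supply to S = -172 + 6(P − 12) = -244 + 6P.
510.5 - 1.5P = -244 + 6P gives buyer price Pb = 100.6; sellers receive Ps = 100.6 − 12 = 88.6.
New quantity: Q = 510.5 − 1.5(100.6) = 359.6.

Buyers pay $100.6, sellers receive $88.6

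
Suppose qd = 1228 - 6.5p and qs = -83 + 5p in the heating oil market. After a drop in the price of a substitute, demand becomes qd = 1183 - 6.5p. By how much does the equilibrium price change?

Δp = -90/23

Original equilibrium: p* = 114, q* = 487.
New equilibrium: 1183 - 6.5p = -83 + 5p, so 1266 = 11.5p and p' = 2532/23; q' = 1183 − 6.5(2532/23) = 10751/23.
Change in price: 2532/23 − 114 = -90/23.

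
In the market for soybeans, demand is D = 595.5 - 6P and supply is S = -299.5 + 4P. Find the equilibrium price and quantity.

Set D = S: 595.5 - 6P = -299.5 + 4P.
895 = 10P, so P* = 89.5.
Q* = 595.5 − 6(89.5) = 58.5.

P* = 89.5, Q* = 58.5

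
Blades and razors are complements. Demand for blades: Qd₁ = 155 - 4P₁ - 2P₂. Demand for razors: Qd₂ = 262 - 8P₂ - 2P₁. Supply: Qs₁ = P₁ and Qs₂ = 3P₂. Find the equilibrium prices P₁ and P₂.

Market 1: 155 - 4P₁ - 2P₂ = P₁ → 5P₁ + 2P₂ = 155.
Market 2: 11P₂ + 2P₁ = 262.
Eliminating P₂: 11×(1) − 2×(2) gives 51P₁ = 1181, so P₁ = 1181/51.
Back-substitute into (2): P₂ = (262 − 2×1181/51) / 11 = 1000/51.

P₁ = 1181/51, P₂ = 1000/51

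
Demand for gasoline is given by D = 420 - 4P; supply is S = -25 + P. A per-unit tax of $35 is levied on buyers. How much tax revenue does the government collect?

Tax revenue = 1260

Pre-tax equilibrium: P* = 89, Q* = 64.
Tax on buyers shifts demand to D = 420 − 4(P + 35) = 280 - 4P.
280 - 4P = -25 + P gives seller price Ps = 61; buyers pay Pb = 61 + 35 = 96.
New quantity: Q = 420 − 4(96) = 36.
Revenue = 35 × 36 = 1260.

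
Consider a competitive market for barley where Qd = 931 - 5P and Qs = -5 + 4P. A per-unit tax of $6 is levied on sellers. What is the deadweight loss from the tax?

Pre-tax equilibrium: P* = 104, Q* = 411.
Tax on sellers shifts supply to Qs = -5 + 4(P − 6) = -29 + 4P.
931 - 5P = -29 + 4P gives buyer price Pb = 320/3; sellers receive Ps = 320/3 − 6 = 302/3.
New quantity: Q = 931 − 5(320/3) = 1193/3.
DWL = ½ × 6 × (411 − 1193/3) = 40.

Deadweight loss = 40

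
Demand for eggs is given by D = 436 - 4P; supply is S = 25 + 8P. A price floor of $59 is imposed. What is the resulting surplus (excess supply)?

Surplus = 297

Equilibrium price would be P* = 34.25, so the floor at 59 binds.
At P = 59: D = 200, S = 497.
Surplus = 497 − 200 = 297.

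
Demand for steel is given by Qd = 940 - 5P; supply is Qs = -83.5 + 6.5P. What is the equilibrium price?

Set Qd = Qs: 940 - 5P = -83.5 + 6.5P.
1023.5 = 11.5P, so P* = 89.
Q* = 940 − 5(89) = 495.

P* = 89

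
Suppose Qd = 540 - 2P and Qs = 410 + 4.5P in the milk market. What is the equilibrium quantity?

Set Qd = Qs: 540 - 2P = 410 + 4.5P.
130 = 6.5P, so P* = 20.
Q* = 540 − 2(20) = 500.

Q* = 500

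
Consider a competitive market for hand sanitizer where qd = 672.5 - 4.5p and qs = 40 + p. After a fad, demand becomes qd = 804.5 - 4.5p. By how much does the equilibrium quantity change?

Δq = 24

Original equilibrium: p* = 115, q* = 155.
New equilibrium: 804.5 - 4.5p = 40 + p, so 764.5 = 5.5p and p' = 139; q' = 804.5 − 4.5(139) = 179.
Change in quantity: 179 − 155 = 24.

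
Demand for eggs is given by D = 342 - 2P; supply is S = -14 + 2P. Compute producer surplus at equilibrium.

Producer surplus = 6724

Equilibrium: 342 - 2P = -14 + 2P gives P* = 89, Q* = 164.
Supply starts at P = 7 (where S = 0).
PS = ½(89 − 7)(164) = 6724.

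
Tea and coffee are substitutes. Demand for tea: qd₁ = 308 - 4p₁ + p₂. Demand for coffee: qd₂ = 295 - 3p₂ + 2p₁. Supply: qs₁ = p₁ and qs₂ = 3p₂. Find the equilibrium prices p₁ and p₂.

p₁ = 2143/28, p₂ = 2091/28

Market 1: 308 - 4p₁ + p₂ = p₁ → 5p₁ - p₂ = 308.
Market 2: 6p₂ - 2p₁ = 295.
Eliminating p₂: 6×(1) + 1×(2) gives 28p₁ = 2143, so p₁ = 2143/28.
Back-substitute into (2): p₂ = (295 + 2×2143/28) / 6 = 2091/28.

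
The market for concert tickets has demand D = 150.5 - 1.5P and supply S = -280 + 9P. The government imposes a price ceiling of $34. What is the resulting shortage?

Shortage = 73.5

Equilibrium price would be P* = 41, so the ceiling at 34 binds.
At P = 34: D = 150.5 − 1.5(34) = 99.5, S = -280 + 9(34) = 26.
Shortage = 99.5 − 26 = 73.5.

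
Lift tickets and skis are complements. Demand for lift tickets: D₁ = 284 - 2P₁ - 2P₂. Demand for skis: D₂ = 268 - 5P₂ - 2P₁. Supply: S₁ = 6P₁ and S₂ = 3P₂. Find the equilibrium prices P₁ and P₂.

Market 1: 284 - 2P₁ - 2P₂ = 6P₁ → 8P₁ + 2P₂ = 284.
Market 2: 8P₂ + 2P₁ = 268.
Eliminating P₂: 8×(1) − 2×(2) gives 60P₁ = 1736, so P₁ = 434/15.
Back-substitute into (2): P₂ = (268 − 2×434/15) / 8 = 394/15.

P₁ = 434/15, P₂ = 394/15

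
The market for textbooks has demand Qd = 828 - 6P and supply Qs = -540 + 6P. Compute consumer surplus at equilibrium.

Consumer surplus = 1728

Equilibrium: 828 - 6P = -540 + 6P gives P* = 114, Q* = 144.
Demand choke price (Qd = 0): P = 138.
CS = ½(138 − 114)(144) = 1728.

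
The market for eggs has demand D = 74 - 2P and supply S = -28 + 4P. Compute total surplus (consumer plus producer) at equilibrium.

Total surplus = 600

Equilibrium: 74 - 2P = -28 + 4P gives P* = 17, Q* = 40.
Demand choke price: P = 37; supply starts at P = 7.
CS = ½(37 − 17)(40) = 400; PS = ½(17 − 7)(40) = 200.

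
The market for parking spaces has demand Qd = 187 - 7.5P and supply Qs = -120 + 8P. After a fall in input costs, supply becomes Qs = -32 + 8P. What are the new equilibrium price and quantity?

P' = 438/31, Q' = 2512/31

Original equilibrium: P* = 614/31, Q* = 1192/31.
New equilibrium: 187 - 7.5P = -32 + 8P, so 219 = 15.5P and P' = 438/31; Q' = 187 − 7.5(438/31) = 2512/31.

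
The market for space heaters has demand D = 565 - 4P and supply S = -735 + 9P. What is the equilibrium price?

P* = 100

Set D = S: 565 - 4P = -735 + 9P.
1300 = 13P, so P* = 100.
Q* = 565 − 4(100) = 165.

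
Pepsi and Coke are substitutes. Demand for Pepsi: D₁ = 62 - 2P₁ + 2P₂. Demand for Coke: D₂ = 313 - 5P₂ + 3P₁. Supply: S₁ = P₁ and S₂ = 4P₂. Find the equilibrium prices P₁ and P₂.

Market 1: 62 - 2P₁ + 2P₂ = P₁ → 3P₁ - 2P₂ = 62.
Market 2: 9P₂ - 3P₁ = 313.
Eliminating P₂: 9×(1) + 2×(2) gives 21P₁ = 1184, so P₁ = 1184/21.
Back-substitute into (2): P₂ = (313 + 3×1184/21) / 9 = 375/7.

P₁ = 1184/21, P₂ = 375/7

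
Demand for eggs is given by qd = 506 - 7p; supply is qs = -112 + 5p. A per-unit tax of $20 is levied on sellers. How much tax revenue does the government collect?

Pre-tax equilibrium: p* = 51.5, q* = 145.5.
Tax on sellers shifts supply to qs = -112 + 5(p − 20) = -212 + 5p.
506 - 7p = -212 + 5p gives buyer price pb = 359/6; sellers receive ps = 359/6 − 20 = 239/6.
New quantity: q = 506 − 7(359/6) = 523/6.
Revenue = 20 × 523/6 = 5230/3.

Tax revenue = 5230/3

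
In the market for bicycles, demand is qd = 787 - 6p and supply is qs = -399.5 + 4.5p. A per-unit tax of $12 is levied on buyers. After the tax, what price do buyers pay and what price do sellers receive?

Pre-tax equilibrium: p* = 113, q* = 109.
Tax on buyers shifts demand to qd = 787 − 6(p + 12) = 715 - 6p.
715 - 6p = -399.5 + 4.5p gives seller price ps = 743/7; buyers pay pb = 743/7 + 12 = 827/7.
New quantity: q = 787 − 6(827/7) = 547/7.

Buyers pay 827/7, sellers receive 743/7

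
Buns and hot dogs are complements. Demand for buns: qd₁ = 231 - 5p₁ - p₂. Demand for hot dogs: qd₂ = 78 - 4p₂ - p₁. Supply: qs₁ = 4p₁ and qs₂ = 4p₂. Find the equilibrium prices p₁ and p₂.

Market 1: 231 - 5p₁ - p₂ = 4p₁ → 9p₁ + p₂ = 231.
Market 2: 8p₂ + p₁ = 78.
Eliminating p₂: 8×(1) − 1×(2) gives 71p₁ = 1770, so p₁ = 1770/71.
Back-substitute into (2): p₂ = (78 − 1×1770/71) / 8 = 471/71.

p₁ = 1770/71, p₂ = 471/71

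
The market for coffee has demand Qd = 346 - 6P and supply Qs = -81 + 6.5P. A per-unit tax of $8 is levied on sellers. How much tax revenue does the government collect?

Pre-tax equilibrium: P* = 34.16, Q* = 141.04.
Tax on sellers shifts supply to Qs = -81 + 6.5(P − 8) = -133 + 6.5P.
346 - 6P = -133 + 6.5P gives buyer price Pb = 38.32; sellers receive Ps = 38.32 − 8 = 30.32.
New quantity: Q = 346 − 6(38.32) = 116.08.
Revenue = 8 × 116.08 = 928.64.

Tax revenue = 928.64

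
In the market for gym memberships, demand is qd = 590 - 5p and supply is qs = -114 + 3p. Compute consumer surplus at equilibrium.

Consumer surplus = 2250

Equilibrium: 590 - 5p = -114 + 3p gives p* = 88, q* = 150.
Demand choke price (qd = 0): p = 118.
CS = ½(118 − 88)(150) = 2250.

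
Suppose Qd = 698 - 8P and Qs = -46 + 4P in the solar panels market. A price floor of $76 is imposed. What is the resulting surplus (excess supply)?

Equilibrium price would be P* = 62, so the floor at 76 binds.
At P = 76: Qd = 90, Qs = 258.
Surplus = 258 − 90 = 168.

Surplus = 168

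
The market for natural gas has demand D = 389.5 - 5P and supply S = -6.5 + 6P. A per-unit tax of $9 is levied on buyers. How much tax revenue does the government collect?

Pre-tax equilibrium: P* = 36, Q* = 209.5.
Tax on buyers shifts demand to D = 389.5 − 5(P + 9) = 344.5 - 5P.
344.5 - 5P = -6.5 + 6P gives seller price Ps = 351/11; buyers pay Pb = 351/11 + 9 = 450/11.
New quantity: Q = 389.5 − 5(450/11) = 4069/22.
Revenue = 9 × 4069/22 = 36621/22.

Tax revenue = 36621/22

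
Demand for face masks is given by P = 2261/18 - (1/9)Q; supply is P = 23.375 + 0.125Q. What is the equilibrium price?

P* = 77.5

Set the two price expressions equal: 2261/18 - (1/9)Q = 23.375 + 0.125Q.
7361/72 = (17/72)Q, so Q* = 433.
P* = 2261/18 − (1/9)(433) = 77.5.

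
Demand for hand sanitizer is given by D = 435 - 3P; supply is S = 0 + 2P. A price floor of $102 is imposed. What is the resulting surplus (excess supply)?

Equilibrium price would be P* = 87, so the floor at 102 binds.
At P = 102: D = 129, S = 204.
Surplus = 204 − 129 = 75.

Surplus = 75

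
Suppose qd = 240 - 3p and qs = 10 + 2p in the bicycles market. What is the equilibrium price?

p* = 46

Set qd = qs: 240 - 3p = 10 + 2p.
230 = 5p, so p* = 46.
q* = 240 − 3(46) = 102.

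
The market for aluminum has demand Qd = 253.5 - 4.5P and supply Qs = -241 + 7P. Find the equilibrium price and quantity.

Set Qd = Qs: 253.5 - 4.5P = -241 + 7P.
494.5 = 11.5P, so P* = 43.
Q* = 253.5 − 4.5(43) = 60.

P* = 43, Q* = 60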